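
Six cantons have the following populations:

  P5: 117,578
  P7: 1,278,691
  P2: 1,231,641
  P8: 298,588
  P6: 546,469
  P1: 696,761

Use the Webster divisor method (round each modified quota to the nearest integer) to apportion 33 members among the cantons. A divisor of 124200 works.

With modified divisor 124200: modified quotas P5 0.947, P7 10.295, P2 9.917, P8 2.404, P6 4.400, P1 5.610.
Rounding to the nearest integer: P5 1, P7 10, P2 10, P8 2, P6 4, P1 6 (total 33).

P5=1, P7=10, P2=10, P8=2, P6=4, P1=6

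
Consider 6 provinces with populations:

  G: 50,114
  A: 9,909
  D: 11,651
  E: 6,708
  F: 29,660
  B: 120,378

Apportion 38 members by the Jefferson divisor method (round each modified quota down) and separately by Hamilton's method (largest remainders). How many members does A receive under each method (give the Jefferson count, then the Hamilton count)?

1 and 2

Jefferson: G 8, A 1, D 2, E 1, F 5, B 21.
Hamilton: G 8, A 2, D 2, E 1, F 5, B 20.
A gets 1 under Jefferson and 2 under Hamilton.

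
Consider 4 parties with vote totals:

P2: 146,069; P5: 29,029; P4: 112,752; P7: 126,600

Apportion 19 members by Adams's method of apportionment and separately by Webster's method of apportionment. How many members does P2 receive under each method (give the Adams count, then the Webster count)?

6 and 7

Adams: P2 6, P5 2, P4 5, P7 6.
Webster: P2 7, P5 1, P4 5, P7 6.
P2 gets 6 under Adams and 7 under Webster.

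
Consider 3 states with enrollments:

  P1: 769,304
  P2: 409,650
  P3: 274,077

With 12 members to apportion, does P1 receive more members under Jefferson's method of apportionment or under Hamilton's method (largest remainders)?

Jefferson: P1 7, P2 3, P3 2.
Hamilton: P1 6, P2 4, P3 2.
P1 gets 7 under Jefferson and 6 under Hamilton.

Jefferson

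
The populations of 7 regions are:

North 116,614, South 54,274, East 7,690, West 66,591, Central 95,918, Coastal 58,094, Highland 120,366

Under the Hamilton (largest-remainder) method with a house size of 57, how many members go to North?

Total 519547; standard divisor 519547/57 ≈ 9114.86.
Standard quotas: North 12.7938, South 5.9545, East 0.8437, West 7.3058, Central 10.5233, Coastal 6.3735, Highland 13.2055.
Lower quotas: North 12, South 5, East 0, West 7, Central 10, Coastal 6, Highland 13 (sum 53, leaving 4 seats).
Remainders in descending order: South 0.9545, East 0.8437, North 0.7938, Central 0.5233, Coastal 0.3735, West 0.3058, Highland 0.2055.
Largest remainders: South, East, North, Central receive the extra seats.
North receives 13.

13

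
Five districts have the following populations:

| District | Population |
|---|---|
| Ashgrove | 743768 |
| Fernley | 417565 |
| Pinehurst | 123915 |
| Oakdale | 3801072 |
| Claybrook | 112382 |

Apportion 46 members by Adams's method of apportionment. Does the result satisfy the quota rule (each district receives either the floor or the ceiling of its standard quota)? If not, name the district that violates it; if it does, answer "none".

Standard quotas: Ashgrove 6.581, Fernley 3.695, Pinehurst 1.096, Oakdale 33.633, Claybrook 0.994.
Adams allocation: Ashgrove 7, Fernley 4, Pinehurst 2, Oakdale 32, Claybrook 1.
Oakdale has quota 33.633 (lower 33, upper 34) but receives 32 — outside the quota interval.

Oakdale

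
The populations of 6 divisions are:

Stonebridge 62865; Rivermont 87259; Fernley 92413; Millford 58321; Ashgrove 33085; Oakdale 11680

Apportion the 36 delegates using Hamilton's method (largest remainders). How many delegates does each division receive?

Stonebridge 7, Rivermont 9, Fernley 10, Millford 6, Ashgrove 3, Oakdale 1

Total 345623; standard divisor 345623/36 ≈ 9600.639.
Standard quotas: Stonebridge 6.5480, Rivermont 9.0889, Fernley 9.6257, Millford 6.0747, Ashgrove 3.4461, Oakdale 1.2166.
Lower quotas: Stonebridge 6, Rivermont 9, Fernley 9, Millford 6, Ashgrove 3, Oakdale 1 (sum 34, leaving 2 seats).
Remainders in descending order: Fernley 0.6257, Stonebridge 0.5480, Ashgrove 0.4461, Oakdale 0.2166, Rivermont 0.0889, Millford 0.0747.
The surplus seats go to Fernley, Stonebridge.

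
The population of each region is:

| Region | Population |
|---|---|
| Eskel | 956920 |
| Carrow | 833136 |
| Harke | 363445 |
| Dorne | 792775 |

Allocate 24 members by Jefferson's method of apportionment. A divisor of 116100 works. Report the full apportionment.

Eskel 8, Carrow 7, Harke 3, Dorne 6

With modified divisor 116100: modified quotas Eskel 8.242, Carrow 7.176, Harke 3.130, Dorne 6.828.
Rounding down: Eskel 8, Carrow 7, Harke 3, Dorne 6 (total 24).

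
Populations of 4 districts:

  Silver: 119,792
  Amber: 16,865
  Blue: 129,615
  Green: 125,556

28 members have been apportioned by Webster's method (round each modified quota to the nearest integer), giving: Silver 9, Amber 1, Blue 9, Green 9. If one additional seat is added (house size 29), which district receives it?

Blue

Priority for the next seat is population ÷ (current seats + 0.5).
Priorities: Silver 12609.684, Amber 11243.333, Blue 13643.684, Green 13216.421.
Highest priority: Blue.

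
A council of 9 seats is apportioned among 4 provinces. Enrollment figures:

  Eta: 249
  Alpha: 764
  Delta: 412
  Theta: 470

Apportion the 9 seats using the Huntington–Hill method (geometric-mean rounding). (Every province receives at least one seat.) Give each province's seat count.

Eta 1, Alpha 4, Delta 2, Theta 2

With divisor 206: modified quotas Eta 1.209, Alpha 3.709, Delta 2.000, Theta 2.282.
Geometric-mean thresholds: Eta √(1·2)=1.414, Alpha √(3·4)=3.464, Delta √(2·3)=2.449, Theta √(2·3)=2.449.
Each quota rounded against its threshold gives Eta 1, Alpha 4, Delta 2, Theta 2 (total 9).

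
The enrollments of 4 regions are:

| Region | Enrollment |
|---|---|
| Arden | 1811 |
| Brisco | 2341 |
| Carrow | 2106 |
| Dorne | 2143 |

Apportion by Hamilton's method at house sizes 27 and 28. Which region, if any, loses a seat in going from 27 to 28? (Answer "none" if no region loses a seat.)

none

At 27 seats: Arden 6, Brisco 7, Carrow 7, Dorne 7.
At 28 seats: Arden 6, Brisco 8, Carrow 7, Dorne 7.
No region's allocation decreased.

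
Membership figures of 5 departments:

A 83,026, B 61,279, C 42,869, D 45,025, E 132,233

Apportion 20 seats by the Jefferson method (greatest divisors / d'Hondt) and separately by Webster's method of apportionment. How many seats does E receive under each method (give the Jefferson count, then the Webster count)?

8 and 7

Jefferson: A 5, B 3, C 2, D 2, E 8.
Webster: A 5, B 3, C 2, D 3, E 7.
E gets 8 under Jefferson and 7 under Webster.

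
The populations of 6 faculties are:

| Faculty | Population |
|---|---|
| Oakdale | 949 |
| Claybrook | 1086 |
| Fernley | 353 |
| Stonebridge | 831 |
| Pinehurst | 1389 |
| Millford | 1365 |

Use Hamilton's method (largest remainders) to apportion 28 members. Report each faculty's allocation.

Total 5973; standard divisor 5973/28 ≈ 213.321.
Standard quotas: Oakdale 4.449, Claybrook 5.091, Fernley 1.655, Stonebridge 3.896, Pinehurst 6.511, Millford 6.399.
Lower quotas: Oakdale 4, Claybrook 5, Fernley 1, Stonebridge 3, Pinehurst 6, Millford 6 (sum 25, leaving 3 seats).
Remainders in descending order: Stonebridge 0.896, Fernley 0.655, Pinehurst 0.511, Oakdale 0.449, Millford 0.399, Claybrook 0.091.
Largest remainders: Stonebridge, Fernley, Pinehurst receive the extra seats.

Oakdale 4, Claybrook 5, Fernley 2, Stonebridge 4, Pinehurst 7, Millford 6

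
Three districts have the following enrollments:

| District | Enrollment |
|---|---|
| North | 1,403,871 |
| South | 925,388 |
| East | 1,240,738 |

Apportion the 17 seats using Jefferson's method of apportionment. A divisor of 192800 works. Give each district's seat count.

North=7, South=4, East=6

With modified divisor 192800: modified quotas North 7.281, South 4.800, East 6.435.
Rounding down: North 7, South 4, East 6 (total 17).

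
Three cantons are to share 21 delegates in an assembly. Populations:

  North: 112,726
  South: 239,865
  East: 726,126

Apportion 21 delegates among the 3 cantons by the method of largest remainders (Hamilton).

Total 1078717; standard divisor 1078717/21 ≈ 51367.476.
Standard quotas: North 2.1945, South 4.6696, East 14.1359.
Lower quotas: North 2, South 4, East 14 (sum 20, leaving 1 seat).
Remainders in descending order: South 0.6696, North 0.1945, East 0.1359.
Largest remainder: South receives the extra seat.

North 2, South 5, East 14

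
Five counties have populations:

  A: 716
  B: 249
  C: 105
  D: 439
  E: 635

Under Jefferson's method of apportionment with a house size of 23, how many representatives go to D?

5

Standard divisor 2144/23 ≈ 93.217; standard quotas: A 7.681, B 2.671, C 1.126, D 4.709, E 6.812.
Rounding down gives 7, 2, 1, 4, 6 = 20 seats, so the divisor must be adjusted.
With modified divisor 85: modified quotas A 8.424, B 2.929, C 1.235, D 5.165, E 7.471.
Rounding down: A 8, B 2, C 1, D 5, E 7 (total 23).
D receives 5.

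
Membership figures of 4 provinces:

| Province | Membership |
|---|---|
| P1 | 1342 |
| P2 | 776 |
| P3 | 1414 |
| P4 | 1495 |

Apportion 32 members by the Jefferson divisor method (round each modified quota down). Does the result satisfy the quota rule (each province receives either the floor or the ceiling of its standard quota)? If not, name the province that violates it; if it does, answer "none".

none

Standard quotas: P1 8.543, P2 4.940, P3 9.001, P4 9.517.
Jefferson allocation: P1 8, P2 5, P3 9, P4 10.
Every allocation lies between the lower and upper quota.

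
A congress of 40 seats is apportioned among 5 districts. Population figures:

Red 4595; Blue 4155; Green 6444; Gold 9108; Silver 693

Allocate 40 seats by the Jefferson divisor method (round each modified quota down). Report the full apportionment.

Standard divisor 24995/40 ≈ 624.875; standard quotas: Red 7.353, Blue 6.649, Green 10.312, Gold 14.576, Silver 1.109.
Rounding down gives 7, 6, 10, 14, 1 = 38 seats, so the divisor must be adjusted.
With modified divisor 590: modified quotas Red 7.788, Blue 7.042, Green 10.922, Gold 15.437, Silver 1.175.
Rounding down: Red 7, Blue 7, Green 10, Gold 15, Silver 1 (total 40).

Red=7, Blue=7, Green=10, Gold=15, Silver=1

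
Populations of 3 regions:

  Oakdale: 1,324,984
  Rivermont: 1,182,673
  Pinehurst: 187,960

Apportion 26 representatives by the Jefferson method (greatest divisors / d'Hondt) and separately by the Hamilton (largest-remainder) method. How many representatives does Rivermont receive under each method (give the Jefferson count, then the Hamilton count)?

12 and 11

Jefferson: Oakdale 13, Rivermont 12, Pinehurst 1.
Hamilton: Oakdale 13, Rivermont 11, Pinehurst 2.
Rivermont gets 12 under Jefferson and 11 under Hamilton.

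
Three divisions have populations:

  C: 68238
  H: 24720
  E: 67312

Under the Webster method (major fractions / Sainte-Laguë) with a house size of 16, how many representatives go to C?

Standard divisor 160270/16 ≈ 10016.875; standard quotas: C 6.812, H 2.468, E 6.720.
Rounding to the nearest integer gives C 7, H 2, E 7 — total 16, matching the house size, so no adjustment is needed.
C receives 7.

7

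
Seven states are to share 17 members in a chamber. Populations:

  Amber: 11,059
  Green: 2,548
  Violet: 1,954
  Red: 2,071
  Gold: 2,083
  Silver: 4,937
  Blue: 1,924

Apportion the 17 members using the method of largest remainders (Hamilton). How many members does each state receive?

Standard divisor: 26576 ÷ 17 ≈ 1563.294.
Standard quotas: Amber 7.0742, Green 1.6299, Violet 1.2499, Red 1.3248, Gold 1.3324, Silver 3.1581, Blue 1.2307.
Lower quotas: Amber 7, Green 1, Violet 1, Red 1, Gold 1, Silver 3, Blue 1 (sum 15, leaving 2 seats).
Remainders in descending order: Green 0.6299, Gold 0.3324, Red 0.3248, Violet 0.2499, Blue 0.2307, Silver 0.1581, Amber 0.0742.
Largest remainders: Green, Gold receive the extra seats.

Amber 7, Green 2, Violet 1, Red 1, Gold 2, Silver 3, Blue 1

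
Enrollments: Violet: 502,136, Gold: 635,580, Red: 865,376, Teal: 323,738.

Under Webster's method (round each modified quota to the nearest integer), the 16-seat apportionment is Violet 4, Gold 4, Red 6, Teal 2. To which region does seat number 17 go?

Gold

Priority for the next seat is population ÷ (current seats + 0.5).
Priorities: Violet 111585.778, Gold 141240.000, Red 133134.769, Teal 129495.200.
Highest priority: Gold.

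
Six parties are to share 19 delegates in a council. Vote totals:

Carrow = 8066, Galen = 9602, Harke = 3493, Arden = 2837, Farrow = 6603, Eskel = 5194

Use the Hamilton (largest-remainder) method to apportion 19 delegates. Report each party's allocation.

The standard divisor is 35795/19 ≈ 1883.947.
Standard quotas: Carrow 4.2814, Galen 5.0967, Harke 1.8541, Arden 1.5059, Farrow 3.5049, Eskel 2.7570.
Lower quotas: Carrow 4, Galen 5, Harke 1, Arden 1, Farrow 3, Eskel 2 (sum 16, leaving 3 seats).
Remainders in descending order: Harke 0.8541, Eskel 0.7570, Arden 0.5059, Farrow 0.5049, Carrow 0.2814, Galen 0.0967.
Largest remainders: Harke, Eskel, Arden receive the extra seats.

Carrow=4; Galen=5; Harke=2; Arden=2; Farrow=3; Eskel=3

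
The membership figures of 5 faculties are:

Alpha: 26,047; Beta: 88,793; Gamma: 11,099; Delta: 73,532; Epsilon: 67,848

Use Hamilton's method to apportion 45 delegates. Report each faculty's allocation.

The standard divisor is 267319/45 ≈ 5940.422.
Standard quotas: Alpha 4.3847, Beta 14.9473, Gamma 1.8684, Delta 12.3782, Epsilon 11.4214.
Lower quotas: Alpha 4, Beta 14, Gamma 1, Delta 12, Epsilon 11 (sum 42, leaving 3 seats).
Remainders in descending order: Beta 0.9473, Gamma 0.8684, Epsilon 0.4214, Alpha 0.3847, Delta 0.3782.
Largest remainders: Beta, Gamma, Epsilon receive the extra seats.

Alpha 4, Beta 15, Gamma 2, Delta 12, Epsilon 12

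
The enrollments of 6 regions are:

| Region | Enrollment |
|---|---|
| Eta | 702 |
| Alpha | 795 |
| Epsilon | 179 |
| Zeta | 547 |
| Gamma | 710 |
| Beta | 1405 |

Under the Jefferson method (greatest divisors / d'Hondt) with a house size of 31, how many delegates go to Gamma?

5

Standard divisor 4338/31 ≈ 139.935; standard quotas: Eta 5.017, Alpha 5.681, Epsilon 1.279, Zeta 3.909, Gamma 5.074, Beta 10.040.
Rounding down gives 5, 5, 1, 3, 5, 10 = 29 seats, so the divisor must be adjusted.
With modified divisor 130: modified quotas Eta 5.400, Alpha 6.115, Epsilon 1.377, Zeta 4.208, Gamma 5.462, Beta 10.808.
Rounding down: Eta 5, Alpha 6, Epsilon 1, Zeta 4, Gamma 5, Beta 10 (total 31).
Gamma receives 5.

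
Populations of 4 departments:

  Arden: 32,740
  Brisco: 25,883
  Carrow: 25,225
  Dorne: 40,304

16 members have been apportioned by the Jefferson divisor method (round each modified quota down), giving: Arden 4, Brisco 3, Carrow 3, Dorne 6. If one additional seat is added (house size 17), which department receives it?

Arden

Priority for the next seat is population ÷ (current seats + 1).
Priorities: Arden 6548.000, Brisco 6470.750, Carrow 6306.250, Dorne 5757.714.
Highest priority: Arden.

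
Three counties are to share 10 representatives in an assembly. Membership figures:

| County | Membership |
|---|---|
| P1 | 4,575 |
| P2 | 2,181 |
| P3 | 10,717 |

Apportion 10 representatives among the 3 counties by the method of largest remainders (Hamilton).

The standard divisor is 17473/10 ≈ 1747.3.
Standard quotas: P1 2.6183, P2 1.2482, P3 6.1335.
Lower quotas: P1 2, P2 1, P3 6 (sum 9, leaving 1 seat).
Remainders in descending order: P1 0.6183, P2 0.2482, P3 0.1335.
The surplus seat goes to P1.

P1: 3; P2: 1; P3: 6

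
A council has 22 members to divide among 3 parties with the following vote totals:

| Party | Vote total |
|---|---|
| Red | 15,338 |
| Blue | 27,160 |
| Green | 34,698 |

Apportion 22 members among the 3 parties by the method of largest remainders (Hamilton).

Total 77196; standard divisor 77196/22 ≈ 3508.909.
Standard quotas: Red 4.3712, Blue 7.7403, Green 9.8885.
Lower quotas: Red 4, Blue 7, Green 9 (sum 20, leaving 2 seats).
Remainders in descending order: Green 0.8885, Blue 0.7403, Red 0.3712.
Largest remainders: Green, Blue receive the extra seats.

Red 4; Blue 8; Green 10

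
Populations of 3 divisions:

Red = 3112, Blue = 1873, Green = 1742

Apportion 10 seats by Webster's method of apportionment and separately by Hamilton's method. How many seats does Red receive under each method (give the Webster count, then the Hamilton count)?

Webster: Red 4, Blue 3, Green 3.
Hamilton: Red 5, Blue 3, Green 2.
Red gets 4 under Webster and 5 under Hamilton.

4 and 5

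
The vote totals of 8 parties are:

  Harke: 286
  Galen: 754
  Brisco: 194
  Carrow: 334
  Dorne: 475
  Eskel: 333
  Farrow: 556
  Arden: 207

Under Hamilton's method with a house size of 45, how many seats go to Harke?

Total 3139; standard divisor 3139/45 ≈ 69.756.
Standard quotas: Harke 4.100, Galen 10.809, Brisco 2.781, Carrow 4.788, Dorne 6.809, Eskel 4.774, Farrow 7.971, Arden 2.968.
Lower quotas: Harke 4, Galen 10, Brisco 2, Carrow 4, Dorne 6, Eskel 4, Farrow 7, Arden 2 (sum 39, leaving 6 seats).
Remainders in descending order: Farrow 0.971, Arden 0.968, Dorne 0.809, Galen 0.809, Carrow 0.788, Brisco 0.781, Eskel 0.774, Harke 0.100.
Largest remainders: Farrow, Arden, Dorne, Galen, Carrow, Brisco receive the extra seats.
Harke receives 4.

4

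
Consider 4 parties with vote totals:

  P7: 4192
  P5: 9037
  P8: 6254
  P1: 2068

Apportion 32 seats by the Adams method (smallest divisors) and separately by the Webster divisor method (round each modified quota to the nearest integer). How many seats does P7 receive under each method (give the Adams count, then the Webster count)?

Adams: P7 7, P5 13, P8 9, P1 3.
Webster: P7 6, P5 14, P8 9, P1 3.
P7 gets 7 under Adams and 6 under Webster.

7 and 6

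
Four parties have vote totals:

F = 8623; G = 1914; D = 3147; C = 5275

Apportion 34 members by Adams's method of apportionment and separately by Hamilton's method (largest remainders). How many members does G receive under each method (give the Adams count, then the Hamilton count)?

Adams: F 15, G 4, D 6, C 9.
Hamilton: F 16, G 3, D 6, C 9.
G gets 4 under Adams and 3 under Hamilton.

4 and 3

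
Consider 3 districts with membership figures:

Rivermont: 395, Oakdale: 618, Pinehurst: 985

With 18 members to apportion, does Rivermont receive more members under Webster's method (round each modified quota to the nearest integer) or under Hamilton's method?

Webster

Webster: Rivermont 4, Oakdale 5, Pinehurst 9.
Hamilton: Rivermont 3, Oakdale 6, Pinehurst 9.
Rivermont gets 4 under Webster and 3 under Hamilton.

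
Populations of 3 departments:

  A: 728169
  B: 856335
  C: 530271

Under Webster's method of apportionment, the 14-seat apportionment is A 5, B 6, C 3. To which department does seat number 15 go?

C

Priority for the next seat is population ÷ (current seats + 0.5).
Priorities: A 132394.364, B 131743.846, C 151506.000.
Highest priority: C.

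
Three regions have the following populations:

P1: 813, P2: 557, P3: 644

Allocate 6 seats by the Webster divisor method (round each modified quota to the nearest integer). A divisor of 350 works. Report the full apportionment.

With modified divisor 350: modified quotas P1 2.323, P2 1.591, P3 1.840.
Rounding to the nearest integer: P1 2, P2 2, P3 2 (total 6).

P1 2, P2 2, P3 2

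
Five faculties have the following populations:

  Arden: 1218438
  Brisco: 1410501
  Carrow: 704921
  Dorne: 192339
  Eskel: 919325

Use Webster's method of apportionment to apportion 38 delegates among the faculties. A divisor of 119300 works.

With modified divisor 119300: modified quotas Arden 10.213, Brisco 11.823, Carrow 5.909, Dorne 1.612, Eskel 7.706.
Rounding to the nearest integer: Arden 10, Brisco 12, Carrow 6, Dorne 2, Eskel 8 (total 38).

Arden=10, Brisco=12, Carrow=6, Dorne=2, Eskel=8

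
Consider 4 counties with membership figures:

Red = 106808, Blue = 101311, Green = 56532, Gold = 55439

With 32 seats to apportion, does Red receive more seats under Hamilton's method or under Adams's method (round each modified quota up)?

Hamilton

Hamilton: Red 11, Blue 10, Green 6, Gold 5.
Adams: Red 10, Blue 10, Green 6, Gold 6.
Red gets 11 under Hamilton and 10 under Adams.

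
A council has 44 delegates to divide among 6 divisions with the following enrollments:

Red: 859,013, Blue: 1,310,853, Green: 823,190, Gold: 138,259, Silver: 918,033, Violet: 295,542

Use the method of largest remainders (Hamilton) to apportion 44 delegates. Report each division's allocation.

Red: 9, Blue: 13, Green: 8, Gold: 2, Silver: 9, Violet: 3

Standard divisor: 4344890 ÷ 44 ≈ 98747.5.
Standard quotas: Red 8.6991, Blue 13.2748, Green 8.3363, Gold 1.4001, Silver 9.2968, Violet 2.9929.
Lower quotas: Red 8, Blue 13, Green 8, Gold 1, Silver 9, Violet 2 (sum 41, leaving 3 seats).
Remainders in descending order: Violet 0.9929, Red 0.6991, Gold 0.4001, Green 0.3363, Silver 0.2968, Blue 0.2748.
Largest remainders: Violet, Red, Gold receive the extra seats.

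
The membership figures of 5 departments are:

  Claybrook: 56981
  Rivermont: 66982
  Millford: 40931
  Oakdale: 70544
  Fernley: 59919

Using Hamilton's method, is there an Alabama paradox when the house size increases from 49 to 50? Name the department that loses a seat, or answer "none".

At 49 seats: Claybrook 9, Rivermont 11, Millford 7, Oakdale 12, Fernley 10.
At 50 seats: Claybrook 10, Rivermont 11, Millford 7, Oakdale 12, Fernley 10.
No department's allocation decreased.

none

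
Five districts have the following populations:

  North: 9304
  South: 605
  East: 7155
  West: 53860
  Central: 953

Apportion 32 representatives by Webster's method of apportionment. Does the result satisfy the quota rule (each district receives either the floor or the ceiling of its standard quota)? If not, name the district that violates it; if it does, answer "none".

Standard quotas: North 4.142, South 0.269, East 3.185, West 23.979, Central 0.424.
Webster allocation: North 4, South 0, East 3, West 25, Central 0.
West has quota 23.979 (lower 23, upper 24) but receives 25 — outside the quota interval.

West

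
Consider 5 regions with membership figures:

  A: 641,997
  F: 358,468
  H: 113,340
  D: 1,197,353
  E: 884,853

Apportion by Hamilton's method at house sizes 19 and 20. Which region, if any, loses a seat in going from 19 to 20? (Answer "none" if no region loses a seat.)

At 19 seats: A 4, F 2, H 1, D 7, E 5.
At 20 seats: A 4, F 2, H 1, D 7, E 6.
No region's allocation decreased.

none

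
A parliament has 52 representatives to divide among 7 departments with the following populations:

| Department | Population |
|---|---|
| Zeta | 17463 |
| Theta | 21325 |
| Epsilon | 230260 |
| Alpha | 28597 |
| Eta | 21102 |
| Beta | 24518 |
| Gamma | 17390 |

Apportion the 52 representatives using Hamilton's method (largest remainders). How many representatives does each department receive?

Standard divisor: 360655 ÷ 52 ≈ 6935.673.
Standard quotas: Zeta 2.5179, Theta 3.0747, Epsilon 33.1994, Alpha 4.1232, Eta 3.0425, Beta 3.5351, Gamma 2.5073.
Lower quotas: Zeta 2, Theta 3, Epsilon 33, Alpha 4, Eta 3, Beta 3, Gamma 2 (sum 50, leaving 2 seats).
Remainders in descending order: Beta 0.5351, Zeta 0.5179, Gamma 0.5073, Epsilon 0.1994, Alpha 0.1232, Theta 0.0747, Eta 0.0425.
Largest remainders: Beta, Zeta receive the extra seats.

Zeta 3, Theta 3, Epsilon 33, Alpha 4, Eta 3, Beta 4, Gamma 2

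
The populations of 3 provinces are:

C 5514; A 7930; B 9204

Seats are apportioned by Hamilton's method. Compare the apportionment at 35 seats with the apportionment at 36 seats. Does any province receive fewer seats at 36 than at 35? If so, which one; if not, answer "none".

At 35 seats: C 9, A 12, B 14.
At 36 seats: C 9, A 12, B 15.
No province's allocation decreased.

none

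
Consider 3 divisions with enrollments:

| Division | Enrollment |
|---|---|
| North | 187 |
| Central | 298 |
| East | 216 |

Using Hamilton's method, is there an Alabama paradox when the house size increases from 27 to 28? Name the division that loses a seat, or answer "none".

none

At 27 seats: North 7, Central 12, East 8.
At 28 seats: North 7, Central 12, East 9.
No division's allocation decreased.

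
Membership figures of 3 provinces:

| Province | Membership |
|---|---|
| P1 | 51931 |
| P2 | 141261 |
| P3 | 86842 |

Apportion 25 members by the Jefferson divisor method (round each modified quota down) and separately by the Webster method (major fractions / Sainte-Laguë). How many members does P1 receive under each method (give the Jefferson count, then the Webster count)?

Jefferson: P1 4, P2 13, P3 8.
Webster: P1 5, P2 12, P3 8.
P1 gets 4 under Jefferson and 5 under Webster.

4 and 5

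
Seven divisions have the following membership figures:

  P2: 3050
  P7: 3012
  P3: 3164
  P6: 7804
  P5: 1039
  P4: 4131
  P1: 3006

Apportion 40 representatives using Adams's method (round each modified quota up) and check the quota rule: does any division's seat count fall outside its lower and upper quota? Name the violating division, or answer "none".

none

Standard quotas: P2 4.840, P7 4.780, P3 5.021, P6 12.384, P5 1.649, P4 6.556, P1 4.770.
Adams allocation: P2 5, P7 5, P3 5, P6 12, P5 2, P4 6, P1 5.
Every allocation lies between the lower and upper quota.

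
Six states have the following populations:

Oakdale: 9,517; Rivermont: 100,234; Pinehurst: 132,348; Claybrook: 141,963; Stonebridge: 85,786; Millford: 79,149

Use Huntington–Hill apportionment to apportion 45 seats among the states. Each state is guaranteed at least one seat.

Oakdale: 1; Rivermont: 8; Pinehurst: 11; Claybrook: 12; Stonebridge: 7; Millford: 6

With divisor 12285: modified quotas Oakdale 0.775, Rivermont 8.159, Pinehurst 10.773, Claybrook 11.556, Stonebridge 6.983, Millford 6.443.
Geometric-mean thresholds: Oakdale (min 1), Rivermont √(8·9)=8.485, Pinehurst √(10·11)=10.488, Claybrook √(11·12)=11.489, Stonebridge √(6·7)=6.481, Millford √(6·7)=6.481.
Each quota rounded against its threshold gives Oakdale 1, Rivermont 8, Pinehurst 11, Claybrook 12, Stonebridge 7, Millford 6 (total 45).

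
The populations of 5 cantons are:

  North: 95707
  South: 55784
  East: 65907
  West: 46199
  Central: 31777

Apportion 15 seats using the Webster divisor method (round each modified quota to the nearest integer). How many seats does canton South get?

3

Standard divisor 295374/15 ≈ 19691.6; standard quotas: North 4.860, South 2.833, East 3.347, West 2.346, Central 1.614.
Rounding to the nearest integer gives North 5, South 3, East 3, West 2, Central 2 — total 15, matching the house size, so no adjustment is needed.
South receives 3.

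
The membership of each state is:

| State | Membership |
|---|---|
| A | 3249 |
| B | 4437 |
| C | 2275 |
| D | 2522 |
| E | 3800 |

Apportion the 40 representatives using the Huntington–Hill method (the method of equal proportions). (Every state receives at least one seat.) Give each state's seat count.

A 8, B 11, C 6, D 6, E 9

With divisor 408: modified quotas A 7.963, B 10.875, C 5.576, D 6.181, E 9.314.
Geometric-mean thresholds: A √(7·8)=7.483, B √(10·11)=10.488, C √(5·6)=5.477, D √(6·7)=6.481, E √(9·10)=9.487.
Each quota rounded against its threshold gives A 8, B 11, C 6, D 6, E 9 (total 40).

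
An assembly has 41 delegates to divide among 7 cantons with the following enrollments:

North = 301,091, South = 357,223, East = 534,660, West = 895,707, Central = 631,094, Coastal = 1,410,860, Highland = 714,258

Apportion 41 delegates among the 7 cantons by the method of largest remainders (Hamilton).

North=3, South=3, East=4, West=8, Central=5, Coastal=12, Highland=6

Total 4844893; standard divisor 4844893/41 ≈ 118168.122.
Standard quotas: North 2.5480, South 3.0230, East 4.5246, West 7.5799, Central 5.3406, Coastal 11.9394, Highland 6.0444.
Lower quotas: North 2, South 3, East 4, West 7, Central 5, Coastal 11, Highland 6 (sum 38, leaving 3 seats).
Remainders in descending order: Coastal 0.9394, West 0.5799, North 0.5480, East 0.5246, Central 0.3406, Highland 0.0444, South 0.0230.
The surplus seats go to Coastal, West, North.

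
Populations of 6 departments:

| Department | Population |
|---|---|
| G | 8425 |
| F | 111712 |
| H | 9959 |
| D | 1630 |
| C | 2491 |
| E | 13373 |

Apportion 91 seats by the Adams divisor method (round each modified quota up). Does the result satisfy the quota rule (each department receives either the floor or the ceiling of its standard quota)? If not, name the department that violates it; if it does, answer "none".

Standard quotas: G 5.195, F 68.879, H 6.140, D 1.005, C 1.536, E 8.245.
Adams allocation: G 6, F 67, H 6, D 1, C 2, E 9.
F has quota 68.879 (lower 68, upper 69) but receives 67 — outside the quota interval.

F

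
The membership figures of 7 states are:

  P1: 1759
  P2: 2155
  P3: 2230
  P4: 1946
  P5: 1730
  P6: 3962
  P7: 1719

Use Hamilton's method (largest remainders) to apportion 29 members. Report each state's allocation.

P1=3, P2=4, P3=4, P4=4, P5=3, P6=8, P7=3

Standard divisor: 15501 ÷ 29 ≈ 534.517.
Standard quotas: P1 3.291, P2 4.032, P3 4.172, P4 3.641, P5 3.237, P6 7.412, P7 3.216.
Lower quotas: P1 3, P2 4, P3 4, P4 3, P5 3, P6 7, P7 3 (sum 27, leaving 2 seats).
Remainders in descending order: P4 0.641, P6 0.412, P1 0.291, P5 0.237, P7 0.216, P3 0.172, P2 0.032.
The surplus seats go to P4, P6.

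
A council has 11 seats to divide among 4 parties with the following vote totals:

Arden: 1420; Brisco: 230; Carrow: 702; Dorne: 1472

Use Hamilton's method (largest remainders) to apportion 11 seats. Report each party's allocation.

The standard divisor is 3824/11 ≈ 347.636.
Standard quotas: Arden 4.085, Brisco 0.662, Carrow 2.019, Dorne 4.234.
Lower quotas: Arden 4, Brisco 0, Carrow 2, Dorne 4 (sum 10, leaving 1 seat).
Remainders in descending order: Brisco 0.662, Dorne 0.234, Arden 0.085, Carrow 0.019.
The surplus seat goes to Brisco.

Arden=4, Brisco=1, Carrow=2, Dorne=4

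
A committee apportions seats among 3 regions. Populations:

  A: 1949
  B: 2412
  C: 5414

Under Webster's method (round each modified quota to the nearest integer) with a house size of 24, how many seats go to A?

Standard divisor 9775/24 ≈ 407.292; standard quotas: A 4.785, B 5.922, C 13.293.
Rounding to the nearest integer gives A 5, B 6, C 13 — total 24, matching the house size, so no adjustment is needed.
A receives 5.

5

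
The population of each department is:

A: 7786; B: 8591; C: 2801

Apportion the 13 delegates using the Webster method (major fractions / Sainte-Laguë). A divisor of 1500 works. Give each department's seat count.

A: 5, B: 6, C: 2

With modified divisor 1500: modified quotas A 5.191, B 5.727, C 1.867.
Rounding to the nearest integer: A 5, B 6, C 2 (total 13).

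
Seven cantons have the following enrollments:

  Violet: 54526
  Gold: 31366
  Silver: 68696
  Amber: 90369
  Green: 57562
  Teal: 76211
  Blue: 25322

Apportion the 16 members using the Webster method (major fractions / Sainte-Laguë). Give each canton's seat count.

Standard divisor 404052/16 ≈ 25253.25; standard quotas: Violet 2.159, Gold 1.242, Silver 2.720, Amber 3.579, Green 2.279, Teal 3.018, Blue 1.003.
Rounding to the nearest integer gives Violet 2, Gold 1, Silver 3, Amber 4, Green 2, Teal 3, Blue 1 — total 16, matching the house size, so no adjustment is needed.

Violet: 2; Gold: 1; Silver: 3; Amber: 4; Green: 2; Teal: 3; Blue: 1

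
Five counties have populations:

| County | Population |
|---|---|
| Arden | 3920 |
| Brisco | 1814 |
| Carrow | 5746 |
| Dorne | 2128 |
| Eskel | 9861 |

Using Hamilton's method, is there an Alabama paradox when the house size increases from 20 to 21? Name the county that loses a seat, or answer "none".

At 20 seats: Arden 3, Brisco 2, Carrow 5, Dorne 2, Eskel 8.
At 21 seats: Arden 3, Brisco 2, Carrow 5, Dorne 2, Eskel 9.
No county's allocation decreased.

none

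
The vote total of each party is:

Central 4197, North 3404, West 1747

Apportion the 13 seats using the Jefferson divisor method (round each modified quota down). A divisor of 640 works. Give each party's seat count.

With modified divisor 640: modified quotas Central 6.558, North 5.319, West 2.730.
Rounding down: Central 6, North 5, West 2 (total 13).

Central: 6, North: 5, West: 2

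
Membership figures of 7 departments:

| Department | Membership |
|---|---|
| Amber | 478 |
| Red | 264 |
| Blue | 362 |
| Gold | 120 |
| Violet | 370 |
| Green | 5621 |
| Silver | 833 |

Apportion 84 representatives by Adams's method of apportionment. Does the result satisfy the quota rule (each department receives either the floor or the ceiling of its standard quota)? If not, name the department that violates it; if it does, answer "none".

Green

Standard quotas: Amber 4.989, Red 2.755, Blue 3.778, Gold 1.252, Violet 3.862, Green 58.668, Silver 8.694.
Adams allocation: Amber 5, Red 3, Blue 4, Gold 2, Violet 4, Green 57, Silver 9.
Green has quota 58.668 (lower 58, upper 59) but receives 57 — outside the quota interval.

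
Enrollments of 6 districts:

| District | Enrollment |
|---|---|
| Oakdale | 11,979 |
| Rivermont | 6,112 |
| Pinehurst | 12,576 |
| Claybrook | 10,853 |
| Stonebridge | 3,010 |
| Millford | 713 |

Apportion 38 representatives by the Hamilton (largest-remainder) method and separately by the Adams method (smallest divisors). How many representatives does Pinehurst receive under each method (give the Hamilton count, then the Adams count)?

11 and 10

Hamilton: Oakdale 10, Rivermont 5, Pinehurst 11, Claybrook 9, Stonebridge 2, Millford 1.
Adams: Oakdale 10, Rivermont 5, Pinehurst 10, Claybrook 9, Stonebridge 3, Millford 1.
Pinehurst gets 11 under Hamilton and 10 under Adams.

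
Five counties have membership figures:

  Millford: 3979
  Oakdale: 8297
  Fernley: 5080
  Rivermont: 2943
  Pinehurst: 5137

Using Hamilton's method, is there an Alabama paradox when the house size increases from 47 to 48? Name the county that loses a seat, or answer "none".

Rivermont

At 47 seats: Millford 7, Oakdale 15, Fernley 9, Rivermont 6, Pinehurst 10.
At 48 seats: Millford 7, Oakdale 16, Fernley 10, Rivermont 5, Pinehurst 10.
Rivermont drops from 6 to 5.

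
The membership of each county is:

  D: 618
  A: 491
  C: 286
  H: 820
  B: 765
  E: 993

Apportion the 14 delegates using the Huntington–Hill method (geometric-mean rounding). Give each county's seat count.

D 2, A 2, C 1, H 3, B 3, E 3

With divisor 299: modified quotas D 2.067, A 1.642, C 0.957, H 2.742, B 2.559, E 3.321.
Geometric-mean thresholds: D √(2·3)=2.449, A √(1·2)=1.414, C (min 1), H √(2·3)=2.449, B √(2·3)=2.449, E √(3·4)=3.464.
Each quota rounded against its threshold gives D 2, A 2, C 1, H 3, B 3, E 3 (total 14).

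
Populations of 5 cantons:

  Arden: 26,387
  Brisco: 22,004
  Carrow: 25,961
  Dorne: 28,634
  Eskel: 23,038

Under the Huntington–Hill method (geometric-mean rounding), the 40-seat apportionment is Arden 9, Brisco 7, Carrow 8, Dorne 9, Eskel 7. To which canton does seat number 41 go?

Eskel

Priority for the next seat is population ÷ (√(s·(s+1))).
Priorities: Arden 2781.434, Brisco 2940.408, Carrow 3059.533, Dorne 3018.289, Eskel 3078.582.
Highest priority: Eskel.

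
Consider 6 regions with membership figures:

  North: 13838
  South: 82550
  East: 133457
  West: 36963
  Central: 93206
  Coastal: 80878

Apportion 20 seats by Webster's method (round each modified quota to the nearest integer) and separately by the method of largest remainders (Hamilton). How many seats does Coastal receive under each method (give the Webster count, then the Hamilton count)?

Webster: North 1, South 4, East 6, West 2, Central 4, Coastal 3.
Hamilton: North 0, South 4, East 6, West 2, Central 4, Coastal 4.
Coastal gets 3 under Webster and 4 under Hamilton.

3 and 4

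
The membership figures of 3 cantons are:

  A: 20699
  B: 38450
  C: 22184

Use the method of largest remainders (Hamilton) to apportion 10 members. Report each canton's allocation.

Standard divisor: 81333 ÷ 10 ≈ 8133.3.
Standard quotas: A 2.5450, B 4.7275, C 2.7276.
Lower quotas: A 2, B 4, C 2 (sum 8, leaving 2 seats).
Remainders in descending order: C 0.7276, B 0.7275, A 0.5450.
The surplus seats go to C, B.

A=2, B=5, C=3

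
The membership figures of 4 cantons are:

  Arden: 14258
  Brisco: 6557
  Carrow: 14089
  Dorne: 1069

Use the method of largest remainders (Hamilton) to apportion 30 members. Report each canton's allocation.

The standard divisor is 35973/30 ≈ 1199.1.
Standard quotas: Arden 11.8906, Brisco 5.4683, Carrow 11.7496, Dorne 0.8915.
Lower quotas: Arden 11, Brisco 5, Carrow 11, Dorne 0 (sum 27, leaving 3 seats).
Remainders in descending order: Dorne 0.8915, Arden 0.8906, Carrow 0.7496, Brisco 0.4683.
The surplus seats go to Dorne, Arden, Carrow.

Arden 12; Brisco 5; Carrow 12; Dorne 1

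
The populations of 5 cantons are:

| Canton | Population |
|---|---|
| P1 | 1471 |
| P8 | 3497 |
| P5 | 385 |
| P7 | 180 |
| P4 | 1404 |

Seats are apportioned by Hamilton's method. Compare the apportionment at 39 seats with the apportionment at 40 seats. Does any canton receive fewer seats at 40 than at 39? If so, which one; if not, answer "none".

none

At 39 seats: P1 8, P8 20, P5 2, P7 1, P4 8.
At 40 seats: P1 9, P8 20, P5 2, P7 1, P4 8.
No canton's allocation decreased.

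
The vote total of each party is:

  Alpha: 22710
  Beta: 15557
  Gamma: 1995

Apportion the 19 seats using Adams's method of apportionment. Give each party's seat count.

Standard divisor 40262/19 ≈ 2119.053; standard quotas: Alpha 10.717, Beta 7.341, Gamma 0.941.
Rounding up gives 11, 8, 1 = 20 seats, so the divisor must be adjusted.
With modified divisor 2250: modified quotas Alpha 10.093, Beta 6.914, Gamma 0.887.
Rounding up: Alpha 11, Beta 7, Gamma 1 (total 19).

Alpha 11, Beta 7, Gamma 1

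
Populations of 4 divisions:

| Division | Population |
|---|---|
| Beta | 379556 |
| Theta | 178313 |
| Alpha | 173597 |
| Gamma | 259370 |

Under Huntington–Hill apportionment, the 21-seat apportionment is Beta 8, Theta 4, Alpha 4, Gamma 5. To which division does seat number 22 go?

Gamma

Priority for the next seat is population ÷ (√(s·(s+1))).
Priorities: Beta 44731.104, Theta 39871.999, Alpha 38817.469, Gamma 47354.267.
Highest priority: Gamma.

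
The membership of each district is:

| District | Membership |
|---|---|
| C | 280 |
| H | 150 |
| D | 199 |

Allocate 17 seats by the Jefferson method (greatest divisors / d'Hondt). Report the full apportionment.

C=8, H=4, D=5

Standard divisor 629/17 ≈ 37; standard quotas: C 7.568, H 4.054, D 5.378.
Rounding down gives 7, 4, 5 = 16 seats, so the divisor must be adjusted.
With modified divisor 34: modified quotas C 8.235, H 4.412, D 5.853.
Rounding down: C 8, H 4, D 5 (total 17).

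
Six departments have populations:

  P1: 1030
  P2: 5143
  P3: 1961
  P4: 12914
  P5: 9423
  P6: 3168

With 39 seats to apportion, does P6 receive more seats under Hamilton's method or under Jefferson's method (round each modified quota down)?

Hamilton

Hamilton: P1 1, P2 6, P3 2, P4 15, P5 11, P6 4.
Jefferson: P1 1, P2 6, P3 2, P4 16, P5 11, P6 3.
P6 gets 4 under Hamilton and 3 under Jefferson.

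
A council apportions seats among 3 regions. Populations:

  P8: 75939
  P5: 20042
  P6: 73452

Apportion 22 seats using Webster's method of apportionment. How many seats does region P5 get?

Standard divisor 169433/22 ≈ 7701.5; standard quotas: P8 9.860, P5 2.602, P6 9.537.
Rounding to the nearest integer gives 10, 3, 10 = 23 seats, so the divisor must be adjusted.
With modified divisor 7900: modified quotas P8 9.613, P5 2.537, P6 9.298.
Rounding to the nearest integer: P8 10, P5 3, P6 9 (total 22).
P5 receives 3.

3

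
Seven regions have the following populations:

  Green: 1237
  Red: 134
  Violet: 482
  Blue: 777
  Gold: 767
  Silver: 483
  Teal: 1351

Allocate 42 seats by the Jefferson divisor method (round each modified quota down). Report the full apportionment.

Green 10, Red 1, Violet 4, Blue 6, Gold 6, Silver 4, Teal 11

Standard divisor 5231/42 ≈ 124.548; standard quotas: Green 9.932, Red 1.076, Violet 3.870, Blue 6.239, Gold 6.158, Silver 3.878, Teal 10.847.
Rounding down gives 9, 1, 3, 6, 6, 3, 10 = 38 seats, so the divisor must be adjusted.
With modified divisor 117: modified quotas Green 10.573, Red 1.145, Violet 4.120, Blue 6.641, Gold 6.556, Silver 4.128, Teal 11.547.
Rounding down: Green 10, Red 1, Violet 4, Blue 6, Gold 6, Silver 4, Teal 11 (total 42).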